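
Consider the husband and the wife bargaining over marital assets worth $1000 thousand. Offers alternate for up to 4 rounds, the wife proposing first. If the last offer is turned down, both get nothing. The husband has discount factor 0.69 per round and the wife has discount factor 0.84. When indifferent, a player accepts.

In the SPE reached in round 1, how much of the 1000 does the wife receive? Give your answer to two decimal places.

489.68

Solve by backward induction from round 4.
Round 4 (the husband proposes): rejection yields 0 for the wife; the husband offers 0 and keeps 1000.
Round 3 (the wife proposes): the husband can get 1000 next round, worth 0.69 × 1000 = 690 now, so the wife offers 690, keeping 310.
Round 2 (the husband proposes): the wife can get 310 next round, worth 0.84 × 310 = 260.4 now. The husband offers 260.4 and keeps 1000 − 260.4 = 739.6.
Round 1 (the wife proposes): the husband can get 739.6 next round, worth 0.69 × 739.6 = 510.324 now. The wife offers 510.324 and keeps 1000 − 510.324 = 489.676.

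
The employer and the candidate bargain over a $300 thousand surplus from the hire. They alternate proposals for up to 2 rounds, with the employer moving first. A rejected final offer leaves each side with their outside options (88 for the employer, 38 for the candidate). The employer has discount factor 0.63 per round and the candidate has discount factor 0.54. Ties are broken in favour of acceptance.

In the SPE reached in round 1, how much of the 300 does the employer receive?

185.52

Round 2 (the candidate proposes): the employer gets 88 if talks fail, so the candidate offers 88 and keeps 212.
Round 1 (the employer proposes): the candidate can get 212 next round, worth 0.54 × 212 = 114.48 now. The employer offers 114.48 and keeps 300 − 114.48 = 185.52.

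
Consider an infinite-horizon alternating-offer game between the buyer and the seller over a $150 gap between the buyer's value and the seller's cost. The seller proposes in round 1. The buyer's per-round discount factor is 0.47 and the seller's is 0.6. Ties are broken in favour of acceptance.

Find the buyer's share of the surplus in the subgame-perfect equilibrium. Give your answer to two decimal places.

Let x be the seller's share when the seller proposes and y be the buyer's share when the buyer proposes.
The buyer accepts iff offered ≥ 0.47·y, so x = 150 − 0.47y. Symmetrically y = 150 − 0.6x.
Substituting: x = 150 − 0.47(150 − 0.6x), giving x(1 − 0.6·0.47) = 150(1 − 0.47).
So x = 150 × 0.53 / 0.718 ≈ 110.7242, and the buyer receives 150 − x ≈ 39.2758.

39.28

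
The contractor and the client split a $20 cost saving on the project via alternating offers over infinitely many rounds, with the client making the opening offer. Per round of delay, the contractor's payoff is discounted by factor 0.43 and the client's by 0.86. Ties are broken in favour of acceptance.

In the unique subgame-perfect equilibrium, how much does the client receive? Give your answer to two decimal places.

18.09

In a stationary SPE each proposer offers the other exactly their discounted continuation value.
If the client keeps x when proposing and the contractor keeps y when proposing, then x = 20 − 0.43y and y = 20 − 0.86x.
Solving: x = 20(1 − 0.43) / (1 − 0.86·0.43) = 11.4 / 0.6302 ≈ 18.0895.
The contractor gets 20 − 18.0895 ≈ 1.9105.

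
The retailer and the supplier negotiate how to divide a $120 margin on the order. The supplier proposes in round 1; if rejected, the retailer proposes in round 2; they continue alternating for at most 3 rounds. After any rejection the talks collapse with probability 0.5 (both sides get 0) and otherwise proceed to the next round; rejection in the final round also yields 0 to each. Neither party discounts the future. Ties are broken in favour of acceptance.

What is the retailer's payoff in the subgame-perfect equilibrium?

30

Round 3 (the supplier proposes): rejection yields 0 for the retailer; the supplier offers 0 and keeps 120.
Round 2 (the retailer proposes): rejecting gives the supplier an expected 0.5 × 120 = 60. The retailer offers 60 and keeps 120 − 60 = 60.
Round 1 (the supplier proposes): rejecting gives the retailer an expected 0.5 × 60 = 30; the supplier offers that and keeps 90.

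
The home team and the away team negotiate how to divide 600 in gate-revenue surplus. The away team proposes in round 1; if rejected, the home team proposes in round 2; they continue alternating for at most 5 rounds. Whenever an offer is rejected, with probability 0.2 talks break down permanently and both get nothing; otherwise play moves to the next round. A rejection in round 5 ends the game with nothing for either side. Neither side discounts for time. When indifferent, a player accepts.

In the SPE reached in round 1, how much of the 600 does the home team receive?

157.44

Round 5 (the away team proposes): rejection yields 0 for the home team; the away team offers 0 and keeps 600.
Round 4 (the home team proposes): rejecting gives the away team an expected 0.8 × 600 = 480. The home team offers 480 and keeps 600 − 480 = 120.
Round 3 (the away team proposes): rejecting gives the home team an expected 0.8 × 120 = 96, so the away team offers 96, keeping 504.
Round 2 (the home team proposes): rejecting gives the away team an expected 0.8 × 504 = 403.2, so the home team offers 403.2, keeping 196.8.
Round 1 (the away team proposes): rejecting gives the home team an expected 0.8 × 196.8 = 157.44, so the away team offers 157.44, keeping 442.56.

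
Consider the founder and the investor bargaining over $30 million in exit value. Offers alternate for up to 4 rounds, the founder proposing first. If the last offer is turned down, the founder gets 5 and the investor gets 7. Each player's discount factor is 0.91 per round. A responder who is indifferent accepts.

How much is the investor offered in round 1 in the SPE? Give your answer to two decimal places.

21.30

Round 4 (the investor proposes): the founder gets 5 if talks fail, so the investor offers 5 and keeps 25.
Round 3 (the founder proposes): the investor can get 25 next round, worth 0.91 × 25 = 22.75 now; the founder offers that and keeps 7.25.
Round 2 (the investor proposes): the founder can get 7.25 next round, worth 0.91 × 7.25 = 6.5975 now, so the investor offers 6.5975, keeping 23.4025.
Round 1 (the founder proposes): the investor can get 23.4025 next round, worth 0.91 × 23.4025 = 21.296275 now; the founder offers that and keeps 8.703725.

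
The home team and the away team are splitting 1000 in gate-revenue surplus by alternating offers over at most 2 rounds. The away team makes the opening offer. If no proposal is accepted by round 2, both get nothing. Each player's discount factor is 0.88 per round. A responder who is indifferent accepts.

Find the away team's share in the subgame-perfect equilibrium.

Round 2 (the home team proposes): rejection yields 0 for the away team; the home team offers 0 and keeps 1000.
Round 1 (the away team proposes): the home team can get 1000 next round, worth 0.88 × 1000 = 880 now; the away team offers that and keeps 120.

120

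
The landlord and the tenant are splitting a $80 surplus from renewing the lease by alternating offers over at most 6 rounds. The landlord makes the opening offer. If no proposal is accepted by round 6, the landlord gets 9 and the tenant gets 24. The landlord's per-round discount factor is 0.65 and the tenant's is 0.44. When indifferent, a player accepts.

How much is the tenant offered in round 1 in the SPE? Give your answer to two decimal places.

Round 6 (the tenant proposes): the landlord gets 9 if talks fail, so the tenant offers 9 and keeps 71.
Round 5 (the landlord proposes): the tenant can get 71 next round, worth 0.44 × 71 = 31.24 now; the landlord offers that and keeps 48.76.
Round 4 (the tenant proposes): the landlord can get 48.76 next round, worth 0.65 × 48.76 = 31.694 now, so the tenant offers 31.694, keeping 48.306.
Round 3 (the landlord proposes): the tenant can get 48.306 next round, worth 0.44 × 48.306 = 21.25464 now, so the landlord offers 21.25464, keeping 58.74536.
Round 2 (the tenant proposes): the landlord can get 58.74536 next round, worth 0.65 × 58.74536 = 38.184484 now; the tenant offers that and keeps 41.815516.
Round 1 (the landlord proposes): the tenant can get 41.815516 next round, worth 0.44 × 41.815516 = 18.39882704 now; the landlord offers that and keeps 61.60117296.

18.40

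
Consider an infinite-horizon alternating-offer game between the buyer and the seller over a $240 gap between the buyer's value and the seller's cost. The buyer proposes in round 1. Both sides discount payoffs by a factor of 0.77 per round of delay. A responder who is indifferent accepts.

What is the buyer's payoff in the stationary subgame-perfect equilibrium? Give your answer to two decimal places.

In a stationary SPE each proposer offers the other exactly their discounted continuation value.
If the buyer keeps x when proposing and the seller keeps y when proposing, then x = 240 − 0.77y and y = 240 − 0.77x.
Solving: x = 240(1 − 0.77) / (1 − 0.77·0.77) = 55.2 / 0.4071 ≈ 135.5932.
The seller gets 240 − 135.5932 ≈ 104.4068.

135.59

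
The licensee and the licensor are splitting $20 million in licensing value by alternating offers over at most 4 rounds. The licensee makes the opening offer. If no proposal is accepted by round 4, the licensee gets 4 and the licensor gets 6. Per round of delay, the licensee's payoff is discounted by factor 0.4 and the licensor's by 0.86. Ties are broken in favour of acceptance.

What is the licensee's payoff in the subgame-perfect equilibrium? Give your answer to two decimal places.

Work backward from the last round.
Round 4 (the licensor proposes): the licensee gets 4 if talks fail, so the licensor offers 4 and keeps 16.
Round 3 (the licensee proposes): the licensor can get 16 next round, worth 0.86 × 16 = 13.76 now. The licensee offers 13.76 and keeps 20 − 13.76 = 6.24.
Round 2 (the licensor proposes): the licensee can get 6.24 next round, worth 0.4 × 6.24 = 2.496 now; the licensor offers that and keeps 17.504.
Round 1 (the licensee proposes): the licensor can get 17.504 next round, worth 0.86 × 17.504 = 15.05344 now. The licensee offers 15.05344 and keeps 20 − 15.05344 = 4.94656.

4.95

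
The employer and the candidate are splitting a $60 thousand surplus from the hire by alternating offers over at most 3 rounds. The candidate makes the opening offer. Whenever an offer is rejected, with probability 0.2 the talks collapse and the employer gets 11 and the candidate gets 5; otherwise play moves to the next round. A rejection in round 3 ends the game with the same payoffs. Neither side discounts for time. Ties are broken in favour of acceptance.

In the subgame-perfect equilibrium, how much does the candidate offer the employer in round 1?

18.04

By backward induction:
Round 3 (the candidate proposes): the employer gets 11 if talks fail, so the candidate offers 11 and keeps 49.
Round 2 (the employer proposes): rejecting gives the candidate an expected 0.8 × 49 + 0.2 × 5 = 40.2; the employer offers that and keeps 19.8.
Round 1 (the candidate proposes): rejecting gives the employer an expected 0.8 × 19.8 + 0.2 × 11 = 18.04. The candidate offers 18.04 and keeps 60 − 18.04 = 41.96.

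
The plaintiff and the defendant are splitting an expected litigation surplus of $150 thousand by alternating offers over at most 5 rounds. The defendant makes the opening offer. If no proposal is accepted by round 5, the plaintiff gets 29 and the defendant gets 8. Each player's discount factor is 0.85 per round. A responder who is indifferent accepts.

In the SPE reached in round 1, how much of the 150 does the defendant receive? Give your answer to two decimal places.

101.92

Round 5 (the defendant proposes): the plaintiff gets 29 if talks fail, so the defendant offers 29 and keeps 121.
Round 4 (the plaintiff proposes): the defendant can get 121 next round, worth 0.85 × 121 = 102.85 now; the plaintiff offers that and keeps 47.15.
Round 3 (the defendant proposes): the plaintiff can get 47.15 next round, worth 0.85 × 47.15 = 40.0775 now. The defendant offers 40.0775 and keeps 150 − 40.0775 = 109.9225.
Round 2 (the plaintiff proposes): the defendant can get 109.9225 next round, worth 0.85 × 109.9225 = 93.434125 now, so the plaintiff offers 93.434125, keeping 56.565875.
Round 1 (the defendant proposes): the plaintiff can get 56.565875 next round, worth 0.85 × 56.565875 = 48.08099375 now; the defendant offers that and keeps 101.91900625.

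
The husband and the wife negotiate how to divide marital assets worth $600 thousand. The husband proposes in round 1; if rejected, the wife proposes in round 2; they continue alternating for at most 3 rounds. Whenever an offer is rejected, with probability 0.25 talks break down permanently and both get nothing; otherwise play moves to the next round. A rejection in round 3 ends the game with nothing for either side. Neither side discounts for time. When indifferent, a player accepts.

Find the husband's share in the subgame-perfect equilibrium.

By backward induction:
Round 3 (the husband proposes): the wife will accept anything ≥ 0, so the husband offers 0 and keeps 600.
Round 2 (the wife proposes): rejecting gives the husband an expected 0.75 × 600 = 450, so the wife offers 450, keeping 150.
Round 1 (the husband proposes): rejecting gives the wife an expected 0.75 × 150 = 112.5. The husband offers 112.5 and keeps 600 − 112.5 = 487.5.

487.5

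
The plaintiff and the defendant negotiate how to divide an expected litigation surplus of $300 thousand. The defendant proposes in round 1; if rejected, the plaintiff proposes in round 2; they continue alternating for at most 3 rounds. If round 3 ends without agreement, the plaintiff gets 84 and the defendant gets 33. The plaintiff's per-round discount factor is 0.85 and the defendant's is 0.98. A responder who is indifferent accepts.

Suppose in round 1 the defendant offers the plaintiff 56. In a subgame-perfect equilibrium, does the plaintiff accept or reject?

Work out the plaintiff's continuation value if the offer is rejected.
Round 3 (the defendant proposes): the plaintiff gets 84 if talks fail, so the defendant offers 84 and keeps 216.
Round 2 (the plaintiff proposes): the defendant can get 216 next round, worth 0.98 × 216 = 211.68 now. The plaintiff offers 211.68 and keeps 300 − 211.68 = 88.32.
So by rejecting in round 1, the plaintiff gets 88.32 next round, worth 0.85 × 88.32 = 75.072 now.
Offer 56 < 75.072, so the plaintiff rejects.

Reject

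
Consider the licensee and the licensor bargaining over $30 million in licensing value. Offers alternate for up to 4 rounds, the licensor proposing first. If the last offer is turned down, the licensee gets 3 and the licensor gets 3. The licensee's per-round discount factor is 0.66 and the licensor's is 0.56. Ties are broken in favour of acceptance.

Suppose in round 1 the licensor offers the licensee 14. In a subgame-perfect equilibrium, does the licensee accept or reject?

Reject

Round 4 (the licensee proposes): the licensor gets 3 if talks fail, so the licensee offers 3 and keeps 27.
Round 3 (the licensor proposes): the licensee can get 27 next round, worth 0.66 × 27 = 17.82 now. The licensor offers 17.82 and keeps 30 − 17.82 = 12.18.
Round 2 (the licensee proposes): the licensor can get 12.18 next round, worth 0.56 × 12.18 = 6.8208 now. The licensee offers 6.8208 and keeps 30 − 6.8208 = 23.1792.
So by rejecting in round 1, the licensee gets 23.1792 next round, worth 0.66 × 23.1792 = 15.298272 now.
Offer 14 < 15.298272, so the licensee rejects.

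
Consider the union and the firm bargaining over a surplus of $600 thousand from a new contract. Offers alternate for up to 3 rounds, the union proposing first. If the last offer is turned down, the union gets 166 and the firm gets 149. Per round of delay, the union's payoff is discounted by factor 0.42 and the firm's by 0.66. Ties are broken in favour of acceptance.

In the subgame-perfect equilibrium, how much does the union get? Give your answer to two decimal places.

Work backward from the last round.
Round 3 (the union proposes): the firm gets 149 if talks fail, so the union offers 149 and keeps 451.
Round 2 (the firm proposes): the union can get 451 next round, worth 0.42 × 451 = 189.42 now; the firm offers that and keeps 410.58.
Round 1 (the union proposes): the firm can get 410.58 next round, worth 0.66 × 410.58 = 270.9828 now, so the union offers 270.9828, keeping 329.0172.

329.02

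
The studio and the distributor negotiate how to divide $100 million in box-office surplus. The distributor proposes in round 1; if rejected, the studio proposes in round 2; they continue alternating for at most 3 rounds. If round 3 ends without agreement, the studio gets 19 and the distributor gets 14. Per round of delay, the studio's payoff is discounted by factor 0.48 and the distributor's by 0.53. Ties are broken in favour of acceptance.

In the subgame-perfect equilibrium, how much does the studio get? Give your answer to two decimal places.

Round 3 (the distributor proposes): the studio gets 19 if talks fail, so the distributor offers 19 and keeps 81.
Round 2 (the studio proposes): the distributor can get 81 next round, worth 0.53 × 81 = 42.93 now. The studio offers 42.93 and keeps 100 − 42.93 = 57.07.
Round 1 (the distributor proposes): the studio can get 57.07 next round, worth 0.48 × 57.07 = 27.3936 now. The distributor offers 27.3936 and keeps 100 − 27.3936 = 72.6064.

27.39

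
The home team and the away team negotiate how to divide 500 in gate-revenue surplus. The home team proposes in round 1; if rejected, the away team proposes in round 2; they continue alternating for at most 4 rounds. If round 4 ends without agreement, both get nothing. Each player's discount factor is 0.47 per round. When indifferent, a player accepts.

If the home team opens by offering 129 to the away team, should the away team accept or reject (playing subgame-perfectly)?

Reject

Round 4 (the away team proposes): rejection yields 0 for the home team; the away team offers 0 and keeps 500.
Round 3 (the home team proposes): the away team can get 500 next round, worth 0.47 × 500 = 235 now, so the home team offers 235, keeping 265.
Round 2 (the away team proposes): the home team can get 265 next round, worth 0.47 × 265 = 124.55 now; the away team offers that and keeps 375.45.
So by rejecting in round 1, the away team gets 375.45 next round, worth 0.47 × 375.45 = 176.4615 now.
Offer 129 < 176.4615, so the away team rejects.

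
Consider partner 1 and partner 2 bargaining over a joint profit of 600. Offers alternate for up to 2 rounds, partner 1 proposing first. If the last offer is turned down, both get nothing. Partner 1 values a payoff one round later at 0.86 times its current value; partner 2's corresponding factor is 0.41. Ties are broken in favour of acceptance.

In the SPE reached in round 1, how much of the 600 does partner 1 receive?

Round 2 (partner 2 proposes): partner 1 will accept anything ≥ 0, so partner 2 offers 0 and keeps 600.
Round 1 (partner 1 proposes): partner 2 can get 600 next round, worth 0.41 × 600 = 246 now. Partner 1 offers 246 and keeps 600 − 246 = 354.

354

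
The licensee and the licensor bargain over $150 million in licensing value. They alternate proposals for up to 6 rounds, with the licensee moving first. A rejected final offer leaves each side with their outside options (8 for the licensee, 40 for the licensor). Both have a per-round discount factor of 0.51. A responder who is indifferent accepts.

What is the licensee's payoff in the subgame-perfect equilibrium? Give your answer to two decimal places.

Round 6 (the licensor proposes): the licensee gets 8 if talks fail, so the licensor offers 8 and keeps 142.
Round 5 (the licensee proposes): the licensor can get 142 next round, worth 0.51 × 142 = 72.42 now, so the licensee offers 72.42, keeping 77.58.
Round 4 (the licensor proposes): the licensee can get 77.58 next round, worth 0.51 × 77.58 = 39.5658 now. The licensor offers 39.5658 and keeps 150 − 39.5658 = 110.4342.
Round 3 (the licensee proposes): the licensor can get 110.4342 next round, worth 0.51 × 110.4342 = 56.321442 now; the licensee offers that and keeps 93.678558.
Round 2 (the licensor proposes): the licensee can get 93.678558 next round, worth 0.51 × 93.678558 = 47.77606458 now. The licensor offers 47.77606458 and keeps 150 − 47.77606458 = 102.22393542.
Round 1 (the licensee proposes): the licensor can get 102.22393542 next round, worth 0.51 × 102.22393542 = 52.1342070642 now. The licensee offers 52.1342070642 and keeps 150 − 52.1342070642 = 97.8657929358.

97.87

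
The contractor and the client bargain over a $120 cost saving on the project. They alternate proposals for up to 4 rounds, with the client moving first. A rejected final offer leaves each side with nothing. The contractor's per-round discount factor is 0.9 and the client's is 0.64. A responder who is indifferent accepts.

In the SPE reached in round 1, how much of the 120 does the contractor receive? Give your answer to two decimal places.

101.09

Solve by backward induction from round 4.
Round 4 (the contractor proposes): the client will accept anything ≥ 0, so the contractor offers 0 and keeps 120.
Round 3 (the client proposes): the contractor can get 120 next round, worth 0.9 × 120 = 108 now. The client offers 108 and keeps 120 − 108 = 12.
Round 2 (the contractor proposes): the client can get 12 next round, worth 0.64 × 12 = 7.68 now. The contractor offers 7.68 and keeps 120 − 7.68 = 112.32.
Round 1 (the client proposes): the contractor can get 112.32 next round, worth 0.9 × 112.32 = 101.088 now. The client offers 101.088 and keeps 120 − 101.088 = 18.912.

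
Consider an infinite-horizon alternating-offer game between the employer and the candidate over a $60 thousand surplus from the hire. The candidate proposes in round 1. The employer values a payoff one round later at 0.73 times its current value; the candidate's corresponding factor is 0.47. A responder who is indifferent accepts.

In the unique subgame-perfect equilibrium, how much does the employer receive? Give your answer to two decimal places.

Let x be the candidate's share when the candidate proposes and y be the employer's share when the employer proposes.
The employer accepts iff offered ≥ 0.73·y, so x = 60 − 0.73y. Symmetrically y = 60 − 0.47x.
Substituting: x = 60 − 0.73(60 − 0.47x), giving x(1 − 0.47·0.73) = 60(1 − 0.73).
So x = 60 × 0.27 / 0.6569 ≈ 24.6613, and the employer receives 60 − x ≈ 35.3387.

35.34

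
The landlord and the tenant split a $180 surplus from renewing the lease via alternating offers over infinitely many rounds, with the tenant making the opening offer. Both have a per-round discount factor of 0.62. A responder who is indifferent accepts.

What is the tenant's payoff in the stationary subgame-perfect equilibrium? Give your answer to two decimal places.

111.11

Let x be the tenant's share when the tenant proposes and y be the landlord's share when the landlord proposes.
The landlord accepts iff offered ≥ 0.62·y, so x = 180 − 0.62y. Symmetrically y = 180 − 0.62x.
Substituting: x = 180 − 0.62(180 − 0.62x), giving x(1 − 0.62·0.62) = 180(1 − 0.62).
So x = 180 × 0.38 / 0.6156 ≈ 111.1111, and the landlord receives 180 − x ≈ 68.8889.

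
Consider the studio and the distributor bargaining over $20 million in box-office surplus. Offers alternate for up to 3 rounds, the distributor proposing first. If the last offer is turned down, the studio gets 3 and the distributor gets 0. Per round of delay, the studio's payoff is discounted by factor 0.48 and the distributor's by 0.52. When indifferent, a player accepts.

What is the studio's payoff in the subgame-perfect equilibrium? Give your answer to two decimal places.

Work backward from the last round.
Round 3 (the distributor proposes): the studio gets 3 if talks fail, so the distributor offers 3 and keeps 17.
Round 2 (the studio proposes): the distributor can get 17 next round, worth 0.52 × 17 = 8.84 now; the studio offers that and keeps 11.16.
Round 1 (the distributor proposes): the studio can get 11.16 next round, worth 0.48 × 11.16 = 5.3568 now, so the distributor offers 5.3568, keeping 14.6432.

5.36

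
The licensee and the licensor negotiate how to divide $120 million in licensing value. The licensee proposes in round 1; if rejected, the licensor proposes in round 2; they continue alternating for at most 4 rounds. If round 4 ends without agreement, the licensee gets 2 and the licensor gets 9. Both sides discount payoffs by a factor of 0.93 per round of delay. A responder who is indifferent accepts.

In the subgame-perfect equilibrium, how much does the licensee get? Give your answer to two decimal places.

Round 4 (the licensor proposes): the licensee gets 2 if talks fail, so the licensor offers 2 and keeps 118.
Round 3 (the licensee proposes): the licensor can get 118 next round, worth 0.93 × 118 = 109.74 now. The licensee offers 109.74 and keeps 120 − 109.74 = 10.26.
Round 2 (the licensor proposes): the licensee can get 10.26 next round, worth 0.93 × 10.26 = 9.5418 now. The licensor offers 9.5418 and keeps 120 − 9.5418 = 110.4582.
Round 1 (the licensee proposes): the licensor can get 110.4582 next round, worth 0.93 × 110.4582 = 102.726126 now; the licensee offers that and keeps 17.273874.

17.27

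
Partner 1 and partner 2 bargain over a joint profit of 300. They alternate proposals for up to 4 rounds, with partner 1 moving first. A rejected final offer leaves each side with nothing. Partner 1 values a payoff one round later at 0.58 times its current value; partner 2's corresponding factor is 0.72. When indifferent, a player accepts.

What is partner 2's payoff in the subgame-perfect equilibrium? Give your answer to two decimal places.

Round 4 (partner 2 proposes): partner 1 will accept anything ≥ 0, so partner 2 offers 0 and keeps 300.
Round 3 (partner 1 proposes): partner 2 can get 300 next round, worth 0.72 × 300 = 216 now; partner 1 offers that and keeps 84.
Round 2 (partner 2 proposes): partner 1 can get 84 next round, worth 0.58 × 84 = 48.72 now. Partner 2 offers 48.72 and keeps 300 − 48.72 = 251.28.
Round 1 (partner 1 proposes): partner 2 can get 251.28 next round, worth 0.72 × 251.28 = 180.9216 now; partner 1 offers that and keeps 119.0784.

180.92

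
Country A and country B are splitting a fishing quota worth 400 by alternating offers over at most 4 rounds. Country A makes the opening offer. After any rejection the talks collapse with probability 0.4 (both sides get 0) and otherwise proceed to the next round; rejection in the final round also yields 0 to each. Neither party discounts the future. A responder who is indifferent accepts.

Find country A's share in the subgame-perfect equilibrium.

Round 4 (country B proposes): country A will accept anything ≥ 0, so country B offers 0 and keeps 400.
Round 3 (country A proposes): rejecting gives country B an expected 0.6 × 400 = 240; country A offers that and keeps 160.
Round 2 (country B proposes): rejecting gives country A an expected 0.6 × 160 = 96. Country B offers 96 and keeps 400 − 96 = 304.
Round 1 (country A proposes): rejecting gives country B an expected 0.6 × 304 = 182.4. Country A offers 182.4 and keeps 400 − 182.4 = 217.6.

217.6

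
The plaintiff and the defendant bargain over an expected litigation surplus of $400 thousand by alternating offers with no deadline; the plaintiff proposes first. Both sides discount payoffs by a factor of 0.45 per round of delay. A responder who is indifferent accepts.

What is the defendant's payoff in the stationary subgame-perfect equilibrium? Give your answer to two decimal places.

124.14

In a stationary SPE each proposer offers the other exactly their discounted continuation value.
If the plaintiff keeps x when proposing and the defendant keeps y when proposing, then x = 400 − 0.45y and y = 400 − 0.45x.
Solving: x = 400(1 − 0.45) / (1 − 0.45·0.45) = 220 / 0.7975 ≈ 275.8621.
The defendant gets 400 − 275.8621 ≈ 124.1379.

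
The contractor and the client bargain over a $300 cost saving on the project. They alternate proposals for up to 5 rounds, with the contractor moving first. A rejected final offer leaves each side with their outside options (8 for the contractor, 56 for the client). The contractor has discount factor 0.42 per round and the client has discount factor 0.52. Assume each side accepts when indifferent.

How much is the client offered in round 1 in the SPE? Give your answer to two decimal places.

112.91

Round 5 (the contractor proposes): the client gets 56 if talks fail, so the contractor offers 56 and keeps 244.
Round 4 (the client proposes): the contractor can get 244 next round, worth 0.42 × 244 = 102.48 now. The client offers 102.48 and keeps 300 − 102.48 = 197.52.
Round 3 (the contractor proposes): the client can get 197.52 next round, worth 0.52 × 197.52 = 102.7104 now; the contractor offers that and keeps 197.2896.
Round 2 (the client proposes): the contractor can get 197.2896 next round, worth 0.42 × 197.2896 = 82.861632 now. The client offers 82.861632 and keeps 300 − 82.861632 = 217.138368.
Round 1 (the contractor proposes): the client can get 217.138368 next round, worth 0.52 × 217.138368 = 112.91195136 now; the contractor offers that and keeps 187.08804864.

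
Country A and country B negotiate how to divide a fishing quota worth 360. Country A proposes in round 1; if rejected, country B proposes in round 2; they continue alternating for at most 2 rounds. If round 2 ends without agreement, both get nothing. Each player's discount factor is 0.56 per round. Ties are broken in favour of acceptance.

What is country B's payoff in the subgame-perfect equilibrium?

Solve by backward induction from round 2.
Round 2 (country B proposes): country A will accept anything ≥ 0, so country B offers 0 and keeps 360.
Round 1 (country A proposes): country B can get 360 next round, worth 0.56 × 360 = 201.6 now, so country A offers 201.6, keeping 158.4.

201.6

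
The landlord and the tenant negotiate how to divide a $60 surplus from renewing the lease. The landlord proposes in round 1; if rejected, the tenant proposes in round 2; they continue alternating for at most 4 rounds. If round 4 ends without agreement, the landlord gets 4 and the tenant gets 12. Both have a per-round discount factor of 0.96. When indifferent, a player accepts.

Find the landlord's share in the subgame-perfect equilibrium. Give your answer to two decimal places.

Solve by backward induction from round 4.
Round 4 (the tenant proposes): the landlord gets 4 if talks fail, so the tenant offers 4 and keeps 56.
Round 3 (the landlord proposes): the tenant can get 56 next round, worth 0.96 × 56 = 53.76 now, so the landlord offers 53.76, keeping 6.24.
Round 2 (the tenant proposes): the landlord can get 6.24 next round, worth 0.96 × 6.24 = 5.9904 now. The tenant offers 5.9904 and keeps 60 − 5.9904 = 54.0096.
Round 1 (the landlord proposes): the tenant can get 54.0096 next round, worth 0.96 × 54.0096 = 51.849216 now; the landlord offers that and keeps 8.150784.

8.15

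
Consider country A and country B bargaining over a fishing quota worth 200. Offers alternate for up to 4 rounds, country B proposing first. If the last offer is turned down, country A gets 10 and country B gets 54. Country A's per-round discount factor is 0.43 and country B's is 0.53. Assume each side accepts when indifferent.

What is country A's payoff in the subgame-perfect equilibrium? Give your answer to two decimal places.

Solve by backward induction from round 4.
Round 4 (country A proposes): country B gets 54 if talks fail, so country A offers 54 and keeps 146.
Round 3 (country B proposes): country A can get 146 next round, worth 0.43 × 146 = 62.78 now; country B offers that and keeps 137.22.
Round 2 (country A proposes): country B can get 137.22 next round, worth 0.53 × 137.22 = 72.7266 now, so country A offers 72.7266, keeping 127.2734.
Round 1 (country B proposes): country A can get 127.2734 next round, worth 0.43 × 127.2734 = 54.727562 now, so country B offers 54.727562, keeping 145.272438.

54.73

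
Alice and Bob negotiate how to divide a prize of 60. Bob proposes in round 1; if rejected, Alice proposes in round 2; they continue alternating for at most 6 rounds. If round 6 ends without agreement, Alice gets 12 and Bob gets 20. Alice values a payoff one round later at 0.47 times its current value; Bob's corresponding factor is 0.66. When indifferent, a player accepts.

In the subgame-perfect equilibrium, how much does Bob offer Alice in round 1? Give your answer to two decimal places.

By backward induction:
Round 6 (Alice proposes): Bob gets 20 if talks fail, so Alice offers 20 and keeps 40.
Round 5 (Bob proposes): Alice can get 40 next round, worth 0.47 × 40 = 18.8 now. Bob offers 18.8 and keeps 60 − 18.8 = 41.2.
Round 4 (Alice proposes): Bob can get 41.2 next round, worth 0.66 × 41.2 = 27.192 now; Alice offers that and keeps 32.808.
Round 3 (Bob proposes): Alice can get 32.808 next round, worth 0.47 × 32.808 = 15.41976 now, so Bob offers 15.41976, keeping 44.58024.
Round 2 (Alice proposes): Bob can get 44.58024 next round, worth 0.66 × 44.58024 = 29.4229584 now. Alice offers 29.4229584 and keeps 60 − 29.4229584 = 30.5770416.
Round 1 (Bob proposes): Alice can get 30.5770416 next round, worth 0.47 × 30.5770416 = 14.371209552 now. Bob offers 14.371209552 and keeps 60 − 14.371209552 = 45.628790448.

14.37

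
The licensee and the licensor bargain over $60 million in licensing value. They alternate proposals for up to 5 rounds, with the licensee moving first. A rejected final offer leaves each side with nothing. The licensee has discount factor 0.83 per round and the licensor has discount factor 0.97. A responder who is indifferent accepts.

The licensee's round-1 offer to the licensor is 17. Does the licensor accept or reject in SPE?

Round 5 (the licensee proposes): the licensor will accept anything ≥ 0, so the licensee offers 0 and keeps 60.
Round 4 (the licensor proposes): the licensee can get 60 next round, worth 0.83 × 60 = 49.8 now; the licensor offers that and keeps 10.2.
Round 3 (the licensee proposes): the licensor can get 10.2 next round, worth 0.97 × 10.2 = 9.894 now. The licensee offers 9.894 and keeps 60 − 9.894 = 50.106.
Round 2 (the licensor proposes): the licensee can get 50.106 next round, worth 0.83 × 50.106 = 41.58798 now. The licensor offers 41.58798 and keeps 60 − 41.58798 = 18.41202.
So by rejecting in round 1, the licensor gets 18.41202 next round, worth 0.97 × 18.41202 = 17.8596594 now.
Offer 17 < 17.8596594, so the licensor rejects.

Reject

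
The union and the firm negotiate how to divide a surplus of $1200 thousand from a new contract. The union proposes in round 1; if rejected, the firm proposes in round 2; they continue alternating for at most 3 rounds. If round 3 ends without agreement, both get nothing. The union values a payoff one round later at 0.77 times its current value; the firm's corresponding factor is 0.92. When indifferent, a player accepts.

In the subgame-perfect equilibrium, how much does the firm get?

253.92

Round 3 (the union proposes): rejection yields 0 for the firm; the union offers 0 and keeps 1200.
Round 2 (the firm proposes): the union can get 1200 next round, worth 0.77 × 1200 = 924 now. The firm offers 924 and keeps 1200 − 924 = 276.
Round 1 (the union proposes): the firm can get 276 next round, worth 0.92 × 276 = 253.92 now; the union offers that and keeps 946.08.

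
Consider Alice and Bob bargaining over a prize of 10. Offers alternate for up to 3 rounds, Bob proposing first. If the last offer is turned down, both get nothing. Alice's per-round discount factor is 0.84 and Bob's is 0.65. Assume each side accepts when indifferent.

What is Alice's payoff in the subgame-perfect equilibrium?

2.94

Round 3 (Bob proposes): Alice will accept anything ≥ 0, so Bob offers 0 and keeps 10.
Round 2 (Alice proposes): Bob can get 10 next round, worth 0.65 × 10 = 6.5 now. Alice offers 6.5 and keeps 10 − 6.5 = 3.5.
Round 1 (Bob proposes): Alice can get 3.5 next round, worth 0.84 × 3.5 = 2.94 now; Bob offers that and keeps 7.06.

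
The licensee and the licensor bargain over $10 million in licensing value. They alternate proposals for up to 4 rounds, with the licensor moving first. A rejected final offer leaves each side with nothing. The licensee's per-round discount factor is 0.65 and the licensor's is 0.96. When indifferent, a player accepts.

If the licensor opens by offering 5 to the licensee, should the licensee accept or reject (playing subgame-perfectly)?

Accept

Round 4 (the licensee proposes): rejection yields 0 for the licensor; the licensee offers 0 and keeps 10.
Round 3 (the licensor proposes): the licensee can get 10 next round, worth 0.65 × 10 = 6.5 now; the licensor offers that and keeps 3.5.
Round 2 (the licensee proposes): the licensor can get 3.5 next round, worth 0.96 × 3.5 = 3.36 now. The licensee offers 3.36 and keeps 10 − 3.36 = 6.64.
So by rejecting in round 1, the licensee gets 6.64 next round, worth 0.65 × 6.64 = 4.316 now.
Offer 5 ≥ 4.316, so the licensee accepts.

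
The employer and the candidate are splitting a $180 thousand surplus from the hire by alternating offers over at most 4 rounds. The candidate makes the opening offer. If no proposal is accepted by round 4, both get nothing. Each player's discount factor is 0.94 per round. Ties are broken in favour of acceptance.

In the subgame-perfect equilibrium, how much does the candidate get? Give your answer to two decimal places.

20.34

Round 4 (the employer proposes): the candidate will accept anything ≥ 0, so the employer offers 0 and keeps 180.
Round 3 (the candidate proposes): the employer can get 180 next round, worth 0.94 × 180 = 169.2 now; the candidate offers that and keeps 10.8.
Round 2 (the employer proposes): the candidate can get 10.8 next round, worth 0.94 × 10.8 = 10.152 now. The employer offers 10.152 and keeps 180 − 10.152 = 169.848.
Round 1 (the candidate proposes): the employer can get 169.848 next round, worth 0.94 × 169.848 = 159.65712 now; the candidate offers that and keeps 20.34288.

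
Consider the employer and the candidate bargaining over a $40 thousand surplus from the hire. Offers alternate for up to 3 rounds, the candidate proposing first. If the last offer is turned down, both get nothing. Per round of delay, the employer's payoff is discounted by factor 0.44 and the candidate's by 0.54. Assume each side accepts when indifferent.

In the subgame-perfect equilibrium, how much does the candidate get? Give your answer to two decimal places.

Round 3 (the candidate proposes): rejection yields 0 for the employer; the candidate offers 0 and keeps 40.
Round 2 (the employer proposes): the candidate can get 40 next round, worth 0.54 × 40 = 21.6 now; the employer offers that and keeps 18.4.
Round 1 (the candidate proposes): the employer can get 18.4 next round, worth 0.44 × 18.4 = 8.096 now. The candidate offers 8.096 and keeps 40 − 8.096 = 31.904.

31.90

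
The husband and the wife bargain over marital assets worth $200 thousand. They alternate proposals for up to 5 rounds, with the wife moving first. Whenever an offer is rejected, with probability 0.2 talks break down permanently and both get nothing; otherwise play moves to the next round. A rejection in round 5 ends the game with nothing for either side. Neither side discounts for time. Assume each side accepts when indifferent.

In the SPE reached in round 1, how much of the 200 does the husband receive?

Round 5 (the wife proposes): the husband will accept anything ≥ 0, so the wife offers 0 and keeps 200.
Round 4 (the husband proposes): rejecting gives the wife an expected 0.8 × 200 = 160; the husband offers that and keeps 40.
Round 3 (the wife proposes): rejecting gives the husband an expected 0.8 × 40 = 32, so the wife offers 32, keeping 168.
Round 2 (the husband proposes): rejecting gives the wife an expected 0.8 × 168 = 134.4; the husband offers that and keeps 65.6.
Round 1 (the wife proposes): rejecting gives the husband an expected 0.8 × 65.6 = 52.48, so the wife offers 52.48, keeping 147.52.

52.48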